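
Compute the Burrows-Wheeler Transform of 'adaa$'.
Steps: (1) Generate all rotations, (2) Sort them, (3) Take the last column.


Rotations (sorted):
  0: $adaa -> last char: a
  1: a$ada -> last char: a
  2: aa$ad -> last char: d
  3: adaa$ -> last char: $
  4: daa$a -> last char: a


BWT = aad$a


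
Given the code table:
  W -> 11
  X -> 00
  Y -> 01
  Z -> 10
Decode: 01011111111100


Decoding:
01 -> Y
01 -> Y
11 -> W
11 -> W
11 -> W
11 -> W
00 -> X


Result: YYWWWWX


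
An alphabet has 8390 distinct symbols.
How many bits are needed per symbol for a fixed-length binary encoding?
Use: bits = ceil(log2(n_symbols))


log2(8390) = 13.0345
Bracket: 2^13 = 8192 < 8390 <= 2^14 = 16384
So ceil(log2(8390)) = 14

bits = ceil(log2(8390)) = ceil(13.0345) = 14 bits


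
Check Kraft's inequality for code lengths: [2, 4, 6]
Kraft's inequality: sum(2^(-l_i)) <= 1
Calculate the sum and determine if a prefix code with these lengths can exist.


Sum = 2^(-2) + 2^(-4) + 2^(-6)
    = 0.25 + 0.0625 + 0.015625
    = 21/64 = 0.328125
Since 0.328125 <= 1, Kraft's inequality IS satisfied.
A prefix code with these lengths CAN exist.

Kraft sum = 0.328125. Satisfied.


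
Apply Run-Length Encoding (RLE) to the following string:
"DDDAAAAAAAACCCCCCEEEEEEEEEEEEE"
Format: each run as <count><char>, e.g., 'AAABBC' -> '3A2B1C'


Scanning runs left to right:
  i=0: run of 'D' x 3 -> '3D'
  i=3: run of 'A' x 8 -> '8A'
  i=11: run of 'C' x 6 -> '6C'
  i=17: run of 'E' x 13 -> '13E'

RLE = 3D8A6C13E


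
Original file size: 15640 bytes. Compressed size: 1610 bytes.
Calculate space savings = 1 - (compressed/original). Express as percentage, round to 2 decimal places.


ratio = compressed/original = 1610/15640 = 0.102941
savings = 1 - ratio = 1 - 0.102941 = 0.897059
as a percentage: 0.897059 * 100 = 89.71%

Space savings = 1 - 1610/15640 = 89.71%


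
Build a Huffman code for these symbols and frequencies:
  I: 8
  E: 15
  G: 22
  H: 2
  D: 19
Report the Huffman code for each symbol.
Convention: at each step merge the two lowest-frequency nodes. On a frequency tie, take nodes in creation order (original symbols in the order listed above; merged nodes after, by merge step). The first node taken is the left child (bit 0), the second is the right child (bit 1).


Huffman tree construction:
Step 1: Merge H(2) + I(8) = 10
Step 2: Merge (H+I)(10) + E(15) = 25
Step 3: Merge D(19) + G(22) = 41
Step 4: Merge ((H+I)+E)(25) + (D+G)(41) = 66
Read each symbol's code off the tree from the root (left child = 0, right child = 1).

Codes:
  I: 001 (length 3)
  E: 01 (length 2)
  G: 11 (length 2)
  H: 000 (length 3)
  D: 10 (length 2)
Average code length: 142/66 = 2.1515 bits/symbol


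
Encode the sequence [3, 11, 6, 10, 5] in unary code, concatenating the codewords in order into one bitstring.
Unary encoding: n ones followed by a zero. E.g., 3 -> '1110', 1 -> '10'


Encode each number as n ones followed by a terminating 0:
  3 -> 1110 (4 bits)
  11 -> 111111111110 (12 bits)
  6 -> 1111110 (7 bits)
  10 -> 11111111110 (11 bits)
  5 -> 111110 (6 bits)
Total length = 4 + 12 + 7 + 11 + 6 = 40 bits.

Unary([3, 11, 6, 10, 5]) = 1110111111111110111111011111111110111110 (40 bits)


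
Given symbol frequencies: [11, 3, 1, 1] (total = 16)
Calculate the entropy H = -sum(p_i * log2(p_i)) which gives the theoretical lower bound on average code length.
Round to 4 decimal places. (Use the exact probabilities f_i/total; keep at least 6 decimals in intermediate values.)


Per-symbol terms -p_i * log2(p_i) with p_i = f_i/16:
  p = 11/16 = 0.687500: log2(p) = -0.540568, -p*log2(p) = 0.371641
  p = 3/16 = 0.187500: log2(p) = -2.415037, -p*log2(p) = 0.452820
  p = 1/16 = 0.062500: log2(p) = -4.000000, -p*log2(p) = 0.250000
  p = 1/16 = 0.062500: log2(p) = -4.000000, -p*log2(p) = 0.250000
H = 0.371641 + 0.452820 + 0.250000 + 0.250000 = 1.324461

H = 1.3245 bits/symbol


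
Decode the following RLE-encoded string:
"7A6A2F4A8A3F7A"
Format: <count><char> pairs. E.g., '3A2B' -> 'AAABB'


Expanding each <count><char> pair:
  7A -> 'AAAAAAA'
  6A -> 'AAAAAA'
  2F -> 'FF'
  4A -> 'AAAA'
  8A -> 'AAAAAAAA'
  3F -> 'FFF'
  7A -> 'AAAAAAA'

Decoded = AAAAAAAAAAAAAFFAAAAAAAAAAAAFFFAAAAAAA


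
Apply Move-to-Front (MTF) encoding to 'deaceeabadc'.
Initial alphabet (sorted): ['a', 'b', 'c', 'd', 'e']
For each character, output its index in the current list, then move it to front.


MTF encoding:
'd': index 3 in ['a', 'b', 'c', 'd', 'e'] -> ['d', 'a', 'b', 'c', 'e']
'e': index 4 in ['d', 'a', 'b', 'c', 'e'] -> ['e', 'd', 'a', 'b', 'c']
'a': index 2 in ['e', 'd', 'a', 'b', 'c'] -> ['a', 'e', 'd', 'b', 'c']
'c': index 4 in ['a', 'e', 'd', 'b', 'c'] -> ['c', 'a', 'e', 'd', 'b']
'e': index 2 in ['c', 'a', 'e', 'd', 'b'] -> ['e', 'c', 'a', 'd', 'b']
'e': index 0 in ['e', 'c', 'a', 'd', 'b'] -> ['e', 'c', 'a', 'd', 'b']
'a': index 2 in ['e', 'c', 'a', 'd', 'b'] -> ['a', 'e', 'c', 'd', 'b']
'b': index 4 in ['a', 'e', 'c', 'd', 'b'] -> ['b', 'a', 'e', 'c', 'd']
'a': index 1 in ['b', 'a', 'e', 'c', 'd'] -> ['a', 'b', 'e', 'c', 'd']
'd': index 4 in ['a', 'b', 'e', 'c', 'd'] -> ['d', 'a', 'b', 'e', 'c']
'c': index 4 in ['d', 'a', 'b', 'e', 'c'] -> ['c', 'd', 'a', 'b', 'e']


Output: [3, 4, 2, 4, 2, 0, 2, 4, 1, 4, 4]


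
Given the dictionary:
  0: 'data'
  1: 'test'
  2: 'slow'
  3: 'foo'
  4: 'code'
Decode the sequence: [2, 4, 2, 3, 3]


Look up each index in the dictionary:
  2 -> 'slow'
  4 -> 'code'
  2 -> 'slow'
  3 -> 'foo'
  3 -> 'foo'

Decoded: "slow code slow foo foo"


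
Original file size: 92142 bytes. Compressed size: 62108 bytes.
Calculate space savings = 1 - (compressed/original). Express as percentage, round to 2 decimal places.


ratio = compressed/original = 62108/92142 = 0.674047
savings = 1 - ratio = 1 - 0.674047 = 0.325953
as a percentage: 0.325953 * 100 = 32.6%

Space savings = 1 - 62108/92142 = 32.6%


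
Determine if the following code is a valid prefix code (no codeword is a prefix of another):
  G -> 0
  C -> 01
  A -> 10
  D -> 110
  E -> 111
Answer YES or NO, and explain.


Checking each pair (does one codeword prefix another?):
  G='0' vs C='01': prefix -- VIOLATION

NO -- this is NOT a valid prefix code. G (0) is a prefix of C (01).


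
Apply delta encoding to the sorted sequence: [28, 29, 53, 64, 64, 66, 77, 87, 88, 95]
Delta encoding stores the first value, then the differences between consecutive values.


First value: 28
Deltas:
  29 - 28 = 1
  53 - 29 = 24
  64 - 53 = 11
  64 - 64 = 0
  66 - 64 = 2
  77 - 66 = 11
  87 - 77 = 10
  88 - 87 = 1
  95 - 88 = 7


Delta encoded: [28, 1, 24, 11, 0, 2, 11, 10, 1, 7]


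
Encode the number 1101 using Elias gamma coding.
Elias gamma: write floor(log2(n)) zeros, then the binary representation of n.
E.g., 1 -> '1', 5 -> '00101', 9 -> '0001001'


num_bits = floor(log2(1101)) + 1 = 11
leading_zeros = num_bits - 1 = 10
binary(1101) = 10001001101

Elias gamma(1101) = '0000000000' + '10001001101' = 000000000010001001101 (21 bits)


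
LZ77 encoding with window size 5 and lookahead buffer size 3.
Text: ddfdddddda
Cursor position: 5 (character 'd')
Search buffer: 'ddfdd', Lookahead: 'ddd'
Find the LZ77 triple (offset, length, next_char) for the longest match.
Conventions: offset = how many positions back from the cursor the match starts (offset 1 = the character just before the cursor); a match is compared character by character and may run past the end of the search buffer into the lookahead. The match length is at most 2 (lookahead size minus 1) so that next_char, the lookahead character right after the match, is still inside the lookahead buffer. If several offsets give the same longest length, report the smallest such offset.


Try each offset into the search buffer:
  offset=1 (pos 4, char 'd'): match length 2
  offset=2 (pos 3, char 'd'): match length 2
  offset=3 (pos 2, char 'f'): match length 0
  offset=4 (pos 1, char 'd'): match length 1
  offset=5 (pos 0, char 'd'): match length 2
Longest match has length 2, found at offsets 1, 2, 5; take the smallest, offset 1.
next_char = character at position 5 + 2 = 7 -> 'd'

Best match: offset=1, length=2 (matching 'dd' starting at position 4)
LZ77 triple: (1, 2, 'd')


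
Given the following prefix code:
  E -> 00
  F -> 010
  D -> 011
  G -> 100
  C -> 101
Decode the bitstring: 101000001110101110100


Decoding step by step:
Bits 101 -> C
Bits 00 -> E
Bits 00 -> E
Bits 011 -> D
Bits 101 -> C
Bits 011 -> D
Bits 101 -> C
Bits 00 -> E


Decoded message: CEEDCDCE


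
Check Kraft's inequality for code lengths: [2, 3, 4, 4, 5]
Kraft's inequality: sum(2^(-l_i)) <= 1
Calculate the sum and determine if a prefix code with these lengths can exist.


Sum = 2^(-2) + 2^(-3) + 2^(-4) + 2^(-4) + 2^(-5)
    = 0.25 + 0.125 + 0.0625 + 0.0625 + 0.03125
    = 17/32 = 0.53125
Since 0.53125 <= 1, Kraft's inequality IS satisfied.
A prefix code with these lengths CAN exist.

Kraft sum = 0.53125. Satisfied.


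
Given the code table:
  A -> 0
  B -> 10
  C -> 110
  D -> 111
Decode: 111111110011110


Decoding:
111 -> D
111 -> D
110 -> C
0 -> A
111 -> D
10 -> B


Result: DDCADB


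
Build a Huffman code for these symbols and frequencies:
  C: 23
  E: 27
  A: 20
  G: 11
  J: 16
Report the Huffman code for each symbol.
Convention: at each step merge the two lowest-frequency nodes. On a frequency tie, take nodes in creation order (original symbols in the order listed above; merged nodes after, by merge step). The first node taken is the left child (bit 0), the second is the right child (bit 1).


Huffman tree construction:
Step 1: Merge G(11) + J(16) = 27
Step 2: Merge A(20) + C(23) = 43
Step 3: Merge E(27) + (G+J)(27) = 54
Step 4: Merge (A+C)(43) + (E+(G+J))(54) = 97
Read each symbol's code off the tree from the root (left child = 0, right child = 1).

Codes:
  C: 01 (length 2)
  E: 10 (length 2)
  A: 00 (length 2)
  G: 110 (length 3)
  J: 111 (length 3)
Average code length: 221/97 = 2.2784 bits/symbol


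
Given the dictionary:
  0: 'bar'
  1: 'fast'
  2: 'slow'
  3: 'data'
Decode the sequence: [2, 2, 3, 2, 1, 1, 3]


Look up each index in the dictionary:
  2 -> 'slow'
  2 -> 'slow'
  3 -> 'data'
  2 -> 'slow'
  1 -> 'fast'
  1 -> 'fast'
  3 -> 'data'

Decoded: "slow slow data slow fast fast data"


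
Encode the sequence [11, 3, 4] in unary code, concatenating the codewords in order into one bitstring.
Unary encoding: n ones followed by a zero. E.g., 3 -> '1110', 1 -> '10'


Encode each number as n ones followed by a terminating 0:
  11 -> 111111111110 (12 bits)
  3 -> 1110 (4 bits)
  4 -> 11110 (5 bits)
Total length = 12 + 4 + 5 = 21 bits.

Unary([11, 3, 4]) = 111111111110111011110 (21 bits)


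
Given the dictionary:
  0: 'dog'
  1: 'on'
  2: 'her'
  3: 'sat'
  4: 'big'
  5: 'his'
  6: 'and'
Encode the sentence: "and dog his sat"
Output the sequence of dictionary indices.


Look up each word in the dictionary:
  'and' -> 6
  'dog' -> 0
  'his' -> 5
  'sat' -> 3

Encoded: [6, 0, 5, 3]


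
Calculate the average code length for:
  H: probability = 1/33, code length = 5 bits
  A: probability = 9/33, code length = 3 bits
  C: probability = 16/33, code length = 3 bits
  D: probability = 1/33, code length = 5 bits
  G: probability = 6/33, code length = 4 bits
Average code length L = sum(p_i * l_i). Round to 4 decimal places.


Weighted contributions p_i * l_i:
  H: (1/33) * 5 = 5/33
  A: (9/33) * 3 = 27/33
  C: (16/33) * 3 = 48/33
  D: (1/33) * 5 = 5/33
  G: (6/33) * 4 = 24/33
Sum = (5 + 27 + 48 + 5 + 24)/33 = 109/33

L = 109/33 = 3.3030 bits/symbol


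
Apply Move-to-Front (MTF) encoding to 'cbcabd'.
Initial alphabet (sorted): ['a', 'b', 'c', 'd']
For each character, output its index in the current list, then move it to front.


MTF encoding:
'c': index 2 in ['a', 'b', 'c', 'd'] -> ['c', 'a', 'b', 'd']
'b': index 2 in ['c', 'a', 'b', 'd'] -> ['b', 'c', 'a', 'd']
'c': index 1 in ['b', 'c', 'a', 'd'] -> ['c', 'b', 'a', 'd']
'a': index 2 in ['c', 'b', 'a', 'd'] -> ['a', 'c', 'b', 'd']
'b': index 2 in ['a', 'c', 'b', 'd'] -> ['b', 'a', 'c', 'd']
'd': index 3 in ['b', 'a', 'c', 'd'] -> ['d', 'b', 'a', 'c']


Output: [2, 2, 1, 2, 2, 3]


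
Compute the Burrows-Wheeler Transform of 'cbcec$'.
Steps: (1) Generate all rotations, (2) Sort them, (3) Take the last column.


Rotations (sorted):
  0: $cbcec -> last char: c
  1: bcec$c -> last char: c
  2: c$cbce -> last char: e
  3: cbcec$ -> last char: $
  4: cec$cb -> last char: b
  5: ec$cbc -> last char: c


BWT = cce$bc


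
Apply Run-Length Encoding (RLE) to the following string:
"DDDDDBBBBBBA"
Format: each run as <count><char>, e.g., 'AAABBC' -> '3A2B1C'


Scanning runs left to right:
  i=0: run of 'D' x 5 -> '5D'
  i=5: run of 'B' x 6 -> '6B'
  i=11: run of 'A' x 1 -> '1A'

RLE = 5D6B1A


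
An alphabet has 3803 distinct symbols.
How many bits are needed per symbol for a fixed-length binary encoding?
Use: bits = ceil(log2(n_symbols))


log2(3803) = 11.8929
Bracket: 2^11 = 2048 < 3803 <= 2^12 = 4096
So ceil(log2(3803)) = 12

bits = ceil(log2(3803)) = ceil(11.8929) = 12 bits


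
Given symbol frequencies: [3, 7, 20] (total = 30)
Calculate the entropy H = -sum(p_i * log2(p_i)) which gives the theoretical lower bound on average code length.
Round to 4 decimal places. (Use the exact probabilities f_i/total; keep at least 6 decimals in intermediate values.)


Per-symbol terms -p_i * log2(p_i) with p_i = f_i/30:
  p = 3/30 = 0.100000: log2(p) = -3.321928, -p*log2(p) = 0.332193
  p = 7/30 = 0.233333: log2(p) = -2.099536, -p*log2(p) = 0.489892
  p = 20/30 = 0.666667: log2(p) = -0.584963, -p*log2(p) = 0.389975
H = 0.332193 + 0.489892 + 0.389975 = 1.212060

H = 1.2121 bits/symbol


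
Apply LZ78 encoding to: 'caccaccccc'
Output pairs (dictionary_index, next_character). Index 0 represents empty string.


LZ78 encoding steps:
Dictionary: {0: ''}
Step 1: w='' (idx 0), next='c' -> output (0, 'c'), add 'c' as idx 1
Step 2: w='' (idx 0), next='a' -> output (0, 'a'), add 'a' as idx 2
Step 3: w='c' (idx 1), next='c' -> output (1, 'c'), add 'cc' as idx 3
Step 4: w='a' (idx 2), next='c' -> output (2, 'c'), add 'ac' as idx 4
Step 5: w='cc' (idx 3), next='c' -> output (3, 'c'), add 'ccc' as idx 5
Step 6: w='c' (idx 1), end of input -> output (1, '')


Encoded: [(0, 'c'), (0, 'a'), (1, 'c'), (2, 'c'), (3, 'c'), (1, '')]


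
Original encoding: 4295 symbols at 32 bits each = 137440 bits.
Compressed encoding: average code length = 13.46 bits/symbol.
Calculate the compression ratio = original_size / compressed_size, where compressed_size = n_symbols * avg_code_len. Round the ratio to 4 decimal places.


original_size = n_symbols * orig_bits = 4295 * 32 = 137440 bits
compressed_size = n_symbols * avg_code_len = 4295 * 13.46 = 57810.7 bits
ratio = original_size / compressed_size = 137440 / 57810.7 = 2.3774

Compression ratio = 2.3774


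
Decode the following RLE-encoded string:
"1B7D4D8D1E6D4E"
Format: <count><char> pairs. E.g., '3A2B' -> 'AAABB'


Expanding each <count><char> pair:
  1B -> 'B'
  7D -> 'DDDDDDD'
  4D -> 'DDDD'
  8D -> 'DDDDDDDD'
  1E -> 'E'
  6D -> 'DDDDDD'
  4E -> 'EEEE'

Decoded = BDDDDDDDDDDDDDDDDDDDEDDDDDDEEEE


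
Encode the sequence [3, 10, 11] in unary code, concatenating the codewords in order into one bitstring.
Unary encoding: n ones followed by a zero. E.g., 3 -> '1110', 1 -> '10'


Encode each number as n ones followed by a terminating 0:
  3 -> 1110 (4 bits)
  10 -> 11111111110 (11 bits)
  11 -> 111111111110 (12 bits)
Total length = 4 + 11 + 12 = 27 bits.

Unary([3, 10, 11]) = 111011111111110111111111110 (27 bits)


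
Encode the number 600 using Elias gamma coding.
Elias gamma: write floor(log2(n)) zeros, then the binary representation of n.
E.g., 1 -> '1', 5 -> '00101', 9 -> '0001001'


num_bits = floor(log2(600)) + 1 = 10
leading_zeros = num_bits - 1 = 9
binary(600) = 1001011000

Elias gamma(600) = '000000000' + '1001011000' = 0000000001001011000 (19 bits)


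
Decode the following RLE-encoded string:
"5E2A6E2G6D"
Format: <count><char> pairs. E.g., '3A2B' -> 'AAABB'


Expanding each <count><char> pair:
  5E -> 'EEEEE'
  2A -> 'AA'
  6E -> 'EEEEEE'
  2G -> 'GG'
  6D -> 'DDDDDD'

Decoded = EEEEEAAEEEEEEGGDDDDDD


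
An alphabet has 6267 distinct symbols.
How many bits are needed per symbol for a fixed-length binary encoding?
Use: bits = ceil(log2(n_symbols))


log2(6267) = 12.6136
Bracket: 2^12 = 4096 < 6267 <= 2^13 = 8192
So ceil(log2(6267)) = 13

bits = ceil(log2(6267)) = ceil(12.6136) = 13 bits


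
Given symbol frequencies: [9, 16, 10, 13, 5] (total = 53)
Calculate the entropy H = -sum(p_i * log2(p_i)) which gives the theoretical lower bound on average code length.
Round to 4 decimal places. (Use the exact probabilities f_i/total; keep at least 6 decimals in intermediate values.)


Per-symbol terms -p_i * log2(p_i) with p_i = f_i/53:
  p = 9/53 = 0.169811: log2(p) = -2.557995, -p*log2(p) = 0.434377
  p = 16/53 = 0.301887: log2(p) = -1.727920, -p*log2(p) = 0.521636
  p = 10/53 = 0.188679: log2(p) = -2.405992, -p*log2(p) = 0.453961
  p = 13/53 = 0.245283: log2(p) = -2.027481, -p*log2(p) = 0.497307
  p = 5/53 = 0.094340: log2(p) = -3.405992, -p*log2(p) = 0.321320
H = 0.434377 + 0.521636 + 0.453961 + 0.497307 + 0.321320 = 2.228601

H = 2.2286 bits/symbol


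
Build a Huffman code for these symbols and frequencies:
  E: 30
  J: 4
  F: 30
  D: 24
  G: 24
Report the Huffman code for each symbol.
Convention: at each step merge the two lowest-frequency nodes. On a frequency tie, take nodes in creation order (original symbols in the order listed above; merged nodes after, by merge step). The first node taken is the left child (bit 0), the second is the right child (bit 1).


Huffman tree construction:
Step 1: Merge J(4) + D(24) = 28
Step 2: Merge G(24) + (J+D)(28) = 52
Step 3: Merge E(30) + F(30) = 60
Step 4: Merge (G+(J+D))(52) + (E+F)(60) = 112
Read each symbol's code off the tree from the root (left child = 0, right child = 1).

Codes:
  E: 10 (length 2)
  J: 010 (length 3)
  F: 11 (length 2)
  D: 011 (length 3)
  G: 00 (length 2)
Average code length: 252/112 = 2.2500 bits/symbol


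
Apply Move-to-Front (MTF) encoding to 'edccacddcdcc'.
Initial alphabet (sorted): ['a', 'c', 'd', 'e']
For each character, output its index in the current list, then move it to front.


MTF encoding:
'e': index 3 in ['a', 'c', 'd', 'e'] -> ['e', 'a', 'c', 'd']
'd': index 3 in ['e', 'a', 'c', 'd'] -> ['d', 'e', 'a', 'c']
'c': index 3 in ['d', 'e', 'a', 'c'] -> ['c', 'd', 'e', 'a']
'c': index 0 in ['c', 'd', 'e', 'a'] -> ['c', 'd', 'e', 'a']
'a': index 3 in ['c', 'd', 'e', 'a'] -> ['a', 'c', 'd', 'e']
'c': index 1 in ['a', 'c', 'd', 'e'] -> ['c', 'a', 'd', 'e']
'd': index 2 in ['c', 'a', 'd', 'e'] -> ['d', 'c', 'a', 'e']
'd': index 0 in ['d', 'c', 'a', 'e'] -> ['d', 'c', 'a', 'e']
'c': index 1 in ['d', 'c', 'a', 'e'] -> ['c', 'd', 'a', 'e']
'd': index 1 in ['c', 'd', 'a', 'e'] -> ['d', 'c', 'a', 'e']
'c': index 1 in ['d', 'c', 'a', 'e'] -> ['c', 'd', 'a', 'e']
'c': index 0 in ['c', 'd', 'a', 'e'] -> ['c', 'd', 'a', 'e']


Output: [3, 3, 3, 0, 3, 1, 2, 0, 1, 1, 1, 0]


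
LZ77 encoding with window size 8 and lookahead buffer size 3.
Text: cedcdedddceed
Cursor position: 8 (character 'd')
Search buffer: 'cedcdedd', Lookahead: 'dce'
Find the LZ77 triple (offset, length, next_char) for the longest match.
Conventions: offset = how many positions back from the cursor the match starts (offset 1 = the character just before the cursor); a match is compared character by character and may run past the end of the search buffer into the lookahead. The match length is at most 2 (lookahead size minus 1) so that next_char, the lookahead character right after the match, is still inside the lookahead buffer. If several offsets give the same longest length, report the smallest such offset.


Try each offset into the search buffer:
  offset=1 (pos 7, char 'd'): match length 1
  offset=2 (pos 6, char 'd'): match length 1
  offset=3 (pos 5, char 'e'): match length 0
  offset=4 (pos 4, char 'd'): match length 1
  offset=5 (pos 3, char 'c'): match length 0
  offset=6 (pos 2, char 'd'): match length 2
  offset=7 (pos 1, char 'e'): match length 0
  offset=8 (pos 0, char 'c'): match length 0
Longest match has length 2 at offset 6.
next_char = character at position 8 + 2 = 10 -> 'e'

Best match: offset=6, length=2 (matching 'dc' starting at position 2)
LZ77 triple: (6, 2, 'e')


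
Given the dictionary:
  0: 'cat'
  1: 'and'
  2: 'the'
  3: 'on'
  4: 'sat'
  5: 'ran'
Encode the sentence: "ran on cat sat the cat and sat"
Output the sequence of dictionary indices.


Look up each word in the dictionary:
  'ran' -> 5
  'on' -> 3
  'cat' -> 0
  'sat' -> 4
  'the' -> 2
  'cat' -> 0
  'and' -> 1
  'sat' -> 4

Encoded: [5, 3, 0, 4, 2, 0, 1, 4]


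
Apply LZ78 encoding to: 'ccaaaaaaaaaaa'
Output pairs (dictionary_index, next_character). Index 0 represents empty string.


LZ78 encoding steps:
Dictionary: {0: ''}
Step 1: w='' (idx 0), next='c' -> output (0, 'c'), add 'c' as idx 1
Step 2: w='c' (idx 1), next='a' -> output (1, 'a'), add 'ca' as idx 2
Step 3: w='' (idx 0), next='a' -> output (0, 'a'), add 'a' as idx 3
Step 4: w='a' (idx 3), next='a' -> output (3, 'a'), add 'aa' as idx 4
Step 5: w='aa' (idx 4), next='a' -> output (4, 'a'), add 'aaa' as idx 5
Step 6: w='aaa' (idx 5), next='a' -> output (5, 'a'), add 'aaaa' as idx 6


Encoded: [(0, 'c'), (1, 'a'), (0, 'a'), (3, 'a'), (4, 'a'), (5, 'a')]


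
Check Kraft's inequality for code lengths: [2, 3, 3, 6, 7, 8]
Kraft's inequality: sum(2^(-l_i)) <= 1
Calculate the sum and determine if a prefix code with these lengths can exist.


Sum = 2^(-2) + 2^(-3) + 2^(-3) + 2^(-6) + 2^(-7) + 2^(-8)
    = 0.25 + 0.125 + 0.125 + 0.015625 + 0.0078125 + 0.00390625
    = 135/256 = 0.52734375
Since 0.52734375 <= 1, Kraft's inequality IS satisfied.
A prefix code with these lengths CAN exist.

Kraft sum = 0.52734375. Satisfied.


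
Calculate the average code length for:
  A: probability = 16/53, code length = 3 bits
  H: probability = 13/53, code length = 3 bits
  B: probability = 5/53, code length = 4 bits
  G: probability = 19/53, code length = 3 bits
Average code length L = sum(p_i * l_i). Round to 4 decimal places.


Weighted contributions p_i * l_i:
  A: (16/53) * 3 = 48/53
  H: (13/53) * 3 = 39/53
  B: (5/53) * 4 = 20/53
  G: (19/53) * 3 = 57/53
Sum = (48 + 39 + 20 + 57)/53 = 164/53

L = 164/53 = 3.0943 bits/symbol


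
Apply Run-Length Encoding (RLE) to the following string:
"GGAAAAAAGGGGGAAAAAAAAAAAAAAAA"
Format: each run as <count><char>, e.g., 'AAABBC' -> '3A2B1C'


Scanning runs left to right:
  i=0: run of 'G' x 2 -> '2G'
  i=2: run of 'A' x 6 -> '6A'
  i=8: run of 'G' x 5 -> '5G'
  i=13: run of 'A' x 16 -> '16A'

RLE = 2G6A5G16A


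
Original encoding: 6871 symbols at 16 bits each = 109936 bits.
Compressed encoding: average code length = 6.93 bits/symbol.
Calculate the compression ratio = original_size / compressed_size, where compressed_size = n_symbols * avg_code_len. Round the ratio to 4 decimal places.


original_size = n_symbols * orig_bits = 6871 * 16 = 109936 bits
compressed_size = n_symbols * avg_code_len = 6871 * 6.93 = 47616.03 bits
ratio = original_size / compressed_size = 109936 / 47616.03 = 2.3088

Compression ratio = 2.3088


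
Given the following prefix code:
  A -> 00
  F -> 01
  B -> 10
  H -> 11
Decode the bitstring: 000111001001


Decoding step by step:
Bits 00 -> A
Bits 01 -> F
Bits 11 -> H
Bits 00 -> A
Bits 10 -> B
Bits 01 -> F


Decoded message: AFHABF


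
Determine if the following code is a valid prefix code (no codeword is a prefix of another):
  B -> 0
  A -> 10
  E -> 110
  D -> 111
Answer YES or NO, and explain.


Checking each pair (does one codeword prefix another?):
  B='0' vs A='10': no prefix
  B='0' vs E='110': no prefix
  B='0' vs D='111': no prefix
  A='10' vs B='0': no prefix
  A='10' vs E='110': no prefix
  A='10' vs D='111': no prefix
  E='110' vs B='0': no prefix
  E='110' vs A='10': no prefix
  E='110' vs D='111': no prefix
  D='111' vs B='0': no prefix
  D='111' vs A='10': no prefix
  D='111' vs E='110': no prefix
No violation found over all pairs.

YES -- this is a valid prefix code. No codeword is a prefix of any other codeword.


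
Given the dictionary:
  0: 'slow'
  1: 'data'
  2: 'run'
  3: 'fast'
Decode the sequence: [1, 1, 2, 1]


Look up each index in the dictionary:
  1 -> 'data'
  1 -> 'data'
  2 -> 'run'
  1 -> 'data'

Decoded: "data data run data"


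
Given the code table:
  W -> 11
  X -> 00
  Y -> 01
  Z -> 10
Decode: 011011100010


Decoding:
01 -> Y
10 -> Z
11 -> W
10 -> Z
00 -> X
10 -> Z


Result: YZWZXZ


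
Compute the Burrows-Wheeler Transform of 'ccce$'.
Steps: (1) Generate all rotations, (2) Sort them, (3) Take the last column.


Rotations (sorted):
  0: $ccce -> last char: e
  1: ccce$ -> last char: $
  2: cce$c -> last char: c
  3: ce$cc -> last char: c
  4: e$ccc -> last char: c


BWT = e$ccc


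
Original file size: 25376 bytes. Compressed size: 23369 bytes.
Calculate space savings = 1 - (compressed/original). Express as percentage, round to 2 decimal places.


ratio = compressed/original = 23369/25376 = 0.92091
savings = 1 - ratio = 1 - 0.92091 = 0.07909
as a percentage: 0.07909 * 100 = 7.91%

Space savings = 1 - 23369/25376 = 7.91%


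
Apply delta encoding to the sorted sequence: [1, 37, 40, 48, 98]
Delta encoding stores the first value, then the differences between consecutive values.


First value: 1
Deltas:
  37 - 1 = 36
  40 - 37 = 3
  48 - 40 = 8
  98 - 48 = 50


Delta encoded: [1, 36, 3, 8, 50]


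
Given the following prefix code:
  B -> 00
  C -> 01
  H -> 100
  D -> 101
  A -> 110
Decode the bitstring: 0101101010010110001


Decoding step by step:
Bits 01 -> C
Bits 01 -> C
Bits 101 -> D
Bits 01 -> C
Bits 00 -> B
Bits 101 -> D
Bits 100 -> H
Bits 01 -> C


Decoded message: CCDCBDHC


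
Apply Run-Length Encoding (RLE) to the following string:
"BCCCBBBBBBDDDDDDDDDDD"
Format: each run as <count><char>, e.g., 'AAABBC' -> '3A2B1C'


Scanning runs left to right:
  i=0: run of 'B' x 1 -> '1B'
  i=1: run of 'C' x 3 -> '3C'
  i=4: run of 'B' x 6 -> '6B'
  i=10: run of 'D' x 11 -> '11D'

RLE = 1B3C6B11D


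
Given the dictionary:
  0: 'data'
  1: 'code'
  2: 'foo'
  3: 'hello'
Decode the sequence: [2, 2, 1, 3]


Look up each index in the dictionary:
  2 -> 'foo'
  2 -> 'foo'
  1 -> 'code'
  3 -> 'hello'

Decoded: "foo foo code hello"


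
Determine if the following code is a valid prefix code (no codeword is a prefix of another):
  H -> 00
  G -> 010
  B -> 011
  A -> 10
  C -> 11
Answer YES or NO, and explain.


Checking each pair (does one codeword prefix another?):
  H='00' vs G='010': no prefix
  H='00' vs B='011': no prefix
  H='00' vs A='10': no prefix
  H='00' vs C='11': no prefix
  G='010' vs H='00': no prefix
  G='010' vs B='011': no prefix
  G='010' vs A='10': no prefix
  G='010' vs C='11': no prefix
  B='011' vs H='00': no prefix
  B='011' vs G='010': no prefix
  B='011' vs A='10': no prefix
  B='011' vs C='11': no prefix
  A='10' vs H='00': no prefix
  A='10' vs G='010': no prefix
  A='10' vs B='011': no prefix
  A='10' vs C='11': no prefix
  C='11' vs H='00': no prefix
  C='11' vs G='010': no prefix
  C='11' vs B='011': no prefix
  C='11' vs A='10': no prefix
No violation found over all pairs.

YES -- this is a valid prefix code. No codeword is a prefix of any other codeword.


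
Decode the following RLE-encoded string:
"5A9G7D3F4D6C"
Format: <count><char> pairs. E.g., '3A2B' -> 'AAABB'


Expanding each <count><char> pair:
  5A -> 'AAAAA'
  9G -> 'GGGGGGGGG'
  7D -> 'DDDDDDD'
  3F -> 'FFF'
  4D -> 'DDDD'
  6C -> 'CCCCCC'

Decoded = AAAAAGGGGGGGGGDDDDDDDFFFDDDDCCCCCC


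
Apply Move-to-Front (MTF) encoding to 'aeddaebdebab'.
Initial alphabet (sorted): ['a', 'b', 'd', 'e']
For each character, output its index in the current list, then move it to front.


MTF encoding:
'a': index 0 in ['a', 'b', 'd', 'e'] -> ['a', 'b', 'd', 'e']
'e': index 3 in ['a', 'b', 'd', 'e'] -> ['e', 'a', 'b', 'd']
'd': index 3 in ['e', 'a', 'b', 'd'] -> ['d', 'e', 'a', 'b']
'd': index 0 in ['d', 'e', 'a', 'b'] -> ['d', 'e', 'a', 'b']
'a': index 2 in ['d', 'e', 'a', 'b'] -> ['a', 'd', 'e', 'b']
'e': index 2 in ['a', 'd', 'e', 'b'] -> ['e', 'a', 'd', 'b']
'b': index 3 in ['e', 'a', 'd', 'b'] -> ['b', 'e', 'a', 'd']
'd': index 3 in ['b', 'e', 'a', 'd'] -> ['d', 'b', 'e', 'a']
'e': index 2 in ['d', 'b', 'e', 'a'] -> ['e', 'd', 'b', 'a']
'b': index 2 in ['e', 'd', 'b', 'a'] -> ['b', 'e', 'd', 'a']
'a': index 3 in ['b', 'e', 'd', 'a'] -> ['a', 'b', 'e', 'd']
'b': index 1 in ['a', 'b', 'e', 'd'] -> ['b', 'a', 'e', 'd']


Output: [0, 3, 3, 0, 2, 2, 3, 3, 2, 2, 3, 1]


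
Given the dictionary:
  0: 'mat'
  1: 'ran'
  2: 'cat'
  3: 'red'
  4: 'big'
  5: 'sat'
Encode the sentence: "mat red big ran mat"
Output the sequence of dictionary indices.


Look up each word in the dictionary:
  'mat' -> 0
  'red' -> 3
  'big' -> 4
  'ran' -> 1
  'mat' -> 0

Encoded: [0, 3, 4, 1, 0]


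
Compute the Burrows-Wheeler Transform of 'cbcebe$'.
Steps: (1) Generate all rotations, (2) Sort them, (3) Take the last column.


Rotations (sorted):
  0: $cbcebe -> last char: e
  1: bcebe$c -> last char: c
  2: be$cbce -> last char: e
  3: cbcebe$ -> last char: $
  4: cebe$cb -> last char: b
  5: e$cbceb -> last char: b
  6: ebe$cbc -> last char: c


BWT = ece$bbc


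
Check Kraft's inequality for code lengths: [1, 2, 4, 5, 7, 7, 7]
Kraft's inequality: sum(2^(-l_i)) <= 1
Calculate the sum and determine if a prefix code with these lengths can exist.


Sum = 2^(-1) + 2^(-2) + 2^(-4) + 2^(-5) + 2^(-7) + 2^(-7) + 2^(-7)
    = 0.5 + 0.25 + 0.0625 + 0.03125 + 0.0078125 + 0.0078125 + 0.0078125
    = 111/128 = 0.8671875
Since 0.8671875 <= 1, Kraft's inequality IS satisfied.
A prefix code with these lengths CAN exist.

Kraft sum = 0.8671875. Satisfied.


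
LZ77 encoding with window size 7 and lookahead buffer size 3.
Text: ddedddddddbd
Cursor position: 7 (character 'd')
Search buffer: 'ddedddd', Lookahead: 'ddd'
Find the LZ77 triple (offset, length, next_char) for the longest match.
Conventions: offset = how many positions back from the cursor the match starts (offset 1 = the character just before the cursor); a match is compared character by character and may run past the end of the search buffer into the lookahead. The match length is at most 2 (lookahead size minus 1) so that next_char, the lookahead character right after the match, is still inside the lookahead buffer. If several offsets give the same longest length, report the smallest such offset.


Try each offset into the search buffer:
  offset=1 (pos 6, char 'd'): match length 2
  offset=2 (pos 5, char 'd'): match length 2
  offset=3 (pos 4, char 'd'): match length 2
  offset=4 (pos 3, char 'd'): match length 2
  offset=5 (pos 2, char 'e'): match length 0
  offset=6 (pos 1, char 'd'): match length 1
  offset=7 (pos 0, char 'd'): match length 2
Longest match has length 2, found at offsets 1, 2, 3, 4, 7; take the smallest, offset 1.
next_char = character at position 7 + 2 = 9 -> 'd'

Best match: offset=1, length=2 (matching 'dd' starting at position 6)
LZ77 triple: (1, 2, 'd')


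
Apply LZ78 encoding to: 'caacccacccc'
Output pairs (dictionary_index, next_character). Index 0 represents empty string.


LZ78 encoding steps:
Dictionary: {0: ''}
Step 1: w='' (idx 0), next='c' -> output (0, 'c'), add 'c' as idx 1
Step 2: w='' (idx 0), next='a' -> output (0, 'a'), add 'a' as idx 2
Step 3: w='a' (idx 2), next='c' -> output (2, 'c'), add 'ac' as idx 3
Step 4: w='c' (idx 1), next='c' -> output (1, 'c'), add 'cc' as idx 4
Step 5: w='ac' (idx 3), next='c' -> output (3, 'c'), add 'acc' as idx 5
Step 6: w='cc' (idx 4), end of input -> output (4, '')


Encoded: [(0, 'c'), (0, 'a'), (2, 'c'), (1, 'c'), (3, 'c'), (4, '')]


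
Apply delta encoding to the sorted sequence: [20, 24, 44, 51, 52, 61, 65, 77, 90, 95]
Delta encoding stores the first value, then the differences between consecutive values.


First value: 20
Deltas:
  24 - 20 = 4
  44 - 24 = 20
  51 - 44 = 7
  52 - 51 = 1
  61 - 52 = 9
  65 - 61 = 4
  77 - 65 = 12
  90 - 77 = 13
  95 - 90 = 5


Delta encoded: [20, 4, 20, 7, 1, 9, 4, 12, 13, 5]


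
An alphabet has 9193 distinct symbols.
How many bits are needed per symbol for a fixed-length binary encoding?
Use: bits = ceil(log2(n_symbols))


log2(9193) = 13.1663
Bracket: 2^13 = 8192 < 9193 <= 2^14 = 16384
So ceil(log2(9193)) = 14

bits = ceil(log2(9193)) = ceil(13.1663) = 14 bits


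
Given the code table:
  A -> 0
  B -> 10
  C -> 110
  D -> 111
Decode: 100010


Decoding:
10 -> B
0 -> A
0 -> A
10 -> B


Result: BAAB


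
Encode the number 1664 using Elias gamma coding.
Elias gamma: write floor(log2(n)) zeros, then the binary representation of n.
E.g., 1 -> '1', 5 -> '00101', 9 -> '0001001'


num_bits = floor(log2(1664)) + 1 = 11
leading_zeros = num_bits - 1 = 10
binary(1664) = 11010000000

Elias gamma(1664) = '0000000000' + '11010000000' = 000000000011010000000 (21 bits)


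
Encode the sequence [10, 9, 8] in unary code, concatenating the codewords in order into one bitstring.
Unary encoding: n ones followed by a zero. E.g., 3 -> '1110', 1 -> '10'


Encode each number as n ones followed by a terminating 0:
  10 -> 11111111110 (11 bits)
  9 -> 1111111110 (10 bits)
  8 -> 111111110 (9 bits)
Total length = 11 + 10 + 9 = 30 bits.

Unary([10, 9, 8]) = 111111111101111111110111111110 (30 bits)


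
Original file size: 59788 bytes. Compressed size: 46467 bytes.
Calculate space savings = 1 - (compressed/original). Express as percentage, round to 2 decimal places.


ratio = compressed/original = 46467/59788 = 0.777196
savings = 1 - ratio = 1 - 0.777196 = 0.222804
as a percentage: 0.222804 * 100 = 22.28%

Space savings = 1 - 46467/59788 = 22.28%


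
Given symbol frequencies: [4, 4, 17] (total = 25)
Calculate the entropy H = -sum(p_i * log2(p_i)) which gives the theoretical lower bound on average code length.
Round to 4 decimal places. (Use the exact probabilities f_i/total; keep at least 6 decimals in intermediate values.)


Per-symbol terms -p_i * log2(p_i) with p_i = f_i/25:
  p = 4/25 = 0.160000: log2(p) = -2.643856, -p*log2(p) = 0.423017
  p = 4/25 = 0.160000: log2(p) = -2.643856, -p*log2(p) = 0.423017
  p = 17/25 = 0.680000: log2(p) = -0.556393, -p*log2(p) = 0.378347
H = 0.423017 + 0.423017 + 0.378347 = 1.224381

H = 1.2244 bits/symbol


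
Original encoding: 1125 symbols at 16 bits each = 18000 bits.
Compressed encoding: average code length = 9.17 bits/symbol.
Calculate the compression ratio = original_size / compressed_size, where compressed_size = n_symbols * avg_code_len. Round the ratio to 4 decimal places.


original_size = n_symbols * orig_bits = 1125 * 16 = 18000 bits
compressed_size = n_symbols * avg_code_len = 1125 * 9.17 = 10316.25 bits
ratio = original_size / compressed_size = 18000 / 10316.25 = 1.7448

Compression ratio = 1.7448


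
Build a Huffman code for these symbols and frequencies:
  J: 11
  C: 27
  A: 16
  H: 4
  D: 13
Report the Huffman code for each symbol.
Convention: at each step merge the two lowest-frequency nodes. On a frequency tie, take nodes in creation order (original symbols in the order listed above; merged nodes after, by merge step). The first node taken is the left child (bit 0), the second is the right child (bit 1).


Huffman tree construction:
Step 1: Merge H(4) + J(11) = 15
Step 2: Merge D(13) + (H+J)(15) = 28
Step 3: Merge A(16) + C(27) = 43
Step 4: Merge (D+(H+J))(28) + (A+C)(43) = 71
Read each symbol's code off the tree from the root (left child = 0, right child = 1).

Codes:
  J: 011 (length 3)
  C: 11 (length 2)
  A: 10 (length 2)
  H: 010 (length 3)
  D: 00 (length 2)
Average code length: 157/71 = 2.2113 bits/symbol


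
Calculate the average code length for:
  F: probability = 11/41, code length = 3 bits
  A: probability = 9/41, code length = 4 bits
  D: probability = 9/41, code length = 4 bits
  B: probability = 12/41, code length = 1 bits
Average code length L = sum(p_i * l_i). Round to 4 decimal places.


Weighted contributions p_i * l_i:
  F: (11/41) * 3 = 33/41
  A: (9/41) * 4 = 36/41
  D: (9/41) * 4 = 36/41
  B: (12/41) * 1 = 12/41
Sum = (33 + 36 + 36 + 12)/41 = 117/41

L = 117/41 = 2.8537 bits/symbol


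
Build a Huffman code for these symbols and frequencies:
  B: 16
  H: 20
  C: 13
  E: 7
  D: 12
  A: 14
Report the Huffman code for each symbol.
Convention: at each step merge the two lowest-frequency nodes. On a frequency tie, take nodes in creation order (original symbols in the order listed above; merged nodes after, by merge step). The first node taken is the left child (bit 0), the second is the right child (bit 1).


Huffman tree construction:
Step 1: Merge E(7) + D(12) = 19
Step 2: Merge C(13) + A(14) = 27
Step 3: Merge B(16) + (E+D)(19) = 35
Step 4: Merge H(20) + (C+A)(27) = 47
Step 5: Merge (B+(E+D))(35) + (H+(C+A))(47) = 82
Read each symbol's code off the tree from the root (left child = 0, right child = 1).

Codes:
  B: 00 (length 2)
  H: 10 (length 2)
  C: 110 (length 3)
  E: 010 (length 3)
  D: 011 (length 3)
  A: 111 (length 3)
Average code length: 210/82 = 2.5610 bits/symbol


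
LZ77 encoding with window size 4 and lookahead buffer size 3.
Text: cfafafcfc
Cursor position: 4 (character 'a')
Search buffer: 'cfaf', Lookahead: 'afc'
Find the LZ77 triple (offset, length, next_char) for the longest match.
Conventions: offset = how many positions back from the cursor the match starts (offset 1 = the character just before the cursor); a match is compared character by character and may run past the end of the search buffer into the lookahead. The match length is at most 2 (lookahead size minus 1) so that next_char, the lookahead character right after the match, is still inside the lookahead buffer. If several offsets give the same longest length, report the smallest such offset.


Try each offset into the search buffer:
  offset=1 (pos 3, char 'f'): match length 0
  offset=2 (pos 2, char 'a'): match length 2
  offset=3 (pos 1, char 'f'): match length 0
  offset=4 (pos 0, char 'c'): match length 0
Longest match has length 2 at offset 2.
next_char = character at position 4 + 2 = 6 -> 'c'

Best match: offset=2, length=2 (matching 'af' starting at position 2)
LZ77 triple: (2, 2, 'c')


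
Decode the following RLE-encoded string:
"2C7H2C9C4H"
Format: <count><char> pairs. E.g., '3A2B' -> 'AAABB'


Expanding each <count><char> pair:
  2C -> 'CC'
  7H -> 'HHHHHHH'
  2C -> 'CC'
  9C -> 'CCCCCCCCC'
  4H -> 'HHHH'

Decoded = CCHHHHHHHCCCCCCCCCCCHHHH


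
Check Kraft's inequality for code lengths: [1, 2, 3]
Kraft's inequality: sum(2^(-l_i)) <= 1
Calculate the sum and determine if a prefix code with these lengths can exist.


Sum = 2^(-1) + 2^(-2) + 2^(-3)
    = 0.5 + 0.25 + 0.125
    = 7/8 = 0.875
Since 0.875 <= 1, Kraft's inequality IS satisfied.
A prefix code with these lengths CAN exist.

Kraft sum = 0.875. Satisfied.


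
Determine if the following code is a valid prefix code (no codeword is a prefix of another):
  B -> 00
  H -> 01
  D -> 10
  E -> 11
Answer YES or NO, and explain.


Checking each pair (does one codeword prefix another?):
  B='00' vs H='01': no prefix
  B='00' vs D='10': no prefix
  B='00' vs E='11': no prefix
  H='01' vs B='00': no prefix
  H='01' vs D='10': no prefix
  H='01' vs E='11': no prefix
  D='10' vs B='00': no prefix
  D='10' vs H='01': no prefix
  D='10' vs E='11': no prefix
  E='11' vs B='00': no prefix
  E='11' vs H='01': no prefix
  E='11' vs D='10': no prefix
No violation found over all pairs.

YES -- this is a valid prefix code. No codeword is a prefix of any other codeword.


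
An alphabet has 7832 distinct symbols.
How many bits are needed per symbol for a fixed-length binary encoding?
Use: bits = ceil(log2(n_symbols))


log2(7832) = 12.9352
Bracket: 2^12 = 4096 < 7832 <= 2^13 = 8192
So ceil(log2(7832)) = 13

bits = ceil(log2(7832)) = ceil(12.9352) = 13 bits


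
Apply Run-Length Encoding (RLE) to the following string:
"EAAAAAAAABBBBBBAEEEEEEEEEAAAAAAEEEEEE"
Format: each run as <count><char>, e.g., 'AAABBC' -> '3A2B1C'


Scanning runs left to right:
  i=0: run of 'E' x 1 -> '1E'
  i=1: run of 'A' x 8 -> '8A'
  i=9: run of 'B' x 6 -> '6B'
  i=15: run of 'A' x 1 -> '1A'
  i=16: run of 'E' x 9 -> '9E'
  i=25: run of 'A' x 6 -> '6A'
  i=31: run of 'E' x 6 -> '6E'

RLE = 1E8A6B1A9E6A6E
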